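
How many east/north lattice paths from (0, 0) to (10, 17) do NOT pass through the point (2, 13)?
Number of paths = 8384310

Total paths from (0, 0) to (10, 17): C(27, 10) = 8436285. Paths through (2, 13): (paths (0, 0) → (2, 13)) × (paths (2, 13) → (10, 17)) = C(15, 2) · C(12, 8) = 105 · 495 = 51975. Avoidance count = 8436285 − 51975 = 8384310.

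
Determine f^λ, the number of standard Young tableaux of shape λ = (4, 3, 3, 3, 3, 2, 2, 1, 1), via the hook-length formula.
# SYT of shape (4, 3, 3, 3, 3, 2, 2, 1, 1) = 213393180

Hook-length formula: f^λ = n! / Π hook(c), product over all cells c of the Young diagram. For λ = (4, 3, 3, 3, 3, 2, 2, 1, 1), n = 22 boxes. Hook lengths by row (left-to-right, top-to-bottom): [12, 9, 6, 1]; [10, 7, 4]; [9, 6, 3]; [8, 5, 2]; [7, 4, 1]; [5, 2]; [4, 1]; [2]; [1]. Product of hooks = 5267275776000. So f^λ = 22! / 5267275776000 = 1124000727777607680000 / 5267275776000 = 213393180.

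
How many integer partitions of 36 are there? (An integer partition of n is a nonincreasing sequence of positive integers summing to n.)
p(36) = 17977

Compute p(n) via the recurrence p(n, m) = p(n, m−1) + p(n−m, m), where p(n, m) counts partitions of n with all parts ≤ m and p(n) = p(n, n). The base cases are p(0, m) = 1 and p(n, 0) = 0 for n > 0. Filling the table yields p(36) = 17977. (Euler's pentagonal recurrence is an alternative.)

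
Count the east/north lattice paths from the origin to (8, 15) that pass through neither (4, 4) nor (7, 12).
Number of paths = 239412

Inclusion–exclusion. Total paths: C(23, 8) = 490314. Through P₁: C(8, 4)·C(15, 4) = 95550. Through P₂: C(19, 7)·C(4, 1) = 201552. Since P₁ is strictly southwest of P₂, a monotone path through both must visit P₁ then P₂; paths through both = C(8, 4)·C(11, 3)·C(4, 1) = 46200. Avoid both = 490314 − 95550 − 201552 + 46200 = 239412.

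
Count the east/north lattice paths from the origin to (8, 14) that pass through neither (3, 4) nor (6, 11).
Number of paths = 132905

Inclusion–exclusion. Total paths: C(22, 8) = 319770. Through P₁: C(7, 3)·C(15, 5) = 105105. Through P₂: C(17, 6)·C(5, 2) = 123760. Since P₁ is strictly southwest of P₂, a monotone path through both must visit P₁ then P₂; paths through both = C(7, 3)·C(10, 3)·C(5, 2) = 42000. Avoid both = 319770 − 105105 − 123760 + 42000 = 132905.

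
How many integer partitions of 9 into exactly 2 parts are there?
p(9, 2 parts) = 4

Partitions of n into exactly k parts ↔ partitions of n − k into at most k parts (subtract 1 from each part). For n = 9, k = 2, the partitions are: 8+1, 7+2, 6+3, 5+4. Count = 4.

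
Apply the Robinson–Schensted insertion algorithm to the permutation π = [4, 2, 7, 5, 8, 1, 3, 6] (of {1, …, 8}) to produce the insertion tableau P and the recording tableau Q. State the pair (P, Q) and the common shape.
P = [1, 3, 6] / [2, 5, 8] / [4, 7];  Q = [1, 3, 5] / [2, 4, 8] / [6, 7];  common shape = (3, 3, 2)

Row-insert the values π_1, π_2, … into P one at a time, bumping the leftmost entry strictly greater than the inserted value down to the next row. The recording tableau Q records, in position (i, j), the step at which that cell was added to P.
  Insert 4 (step 1): P = [4];  Q = [1]
  Insert 2 (step 2): P = [2] / [4];  Q = [1] / [2]
  Insert 7 (step 3): P = [2, 7] / [4];  Q = [1, 3] / [2]
  Insert 5 (step 4): P = [2, 5] / [4, 7];  Q = [1, 3] / [2, 4]
  Insert 8 (step 5): P = [2, 5, 8] / [4, 7];  Q = [1, 3, 5] / [2, 4]
  Insert 1 (step 6): P = [1, 5, 8] / [2, 7] / [4];  Q = [1, 3, 5] / [2, 4] / [6]
  Insert 3 (step 7): P = [1, 3, 8] / [2, 5] / [4, 7];  Q = [1, 3, 5] / [2, 4] / [6, 7]
  Insert 6 (step 8): P = [1, 3, 6] / [2, 5, 8] / [4, 7];  Q = [1, 3, 5] / [2, 4, 8] / [6, 7]
Final shape: (3, 3, 2).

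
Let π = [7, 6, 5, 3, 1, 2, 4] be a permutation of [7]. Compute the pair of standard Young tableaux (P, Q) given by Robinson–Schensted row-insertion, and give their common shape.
P = [1, 2, 4] / [3] / [5] / [6] / [7];  Q = [1, 6, 7] / [2] / [3] / [4] / [5];  common shape = (3, 1, 1, 1, 1)

Row-insert the values π_1, π_2, … into P one at a time, bumping the leftmost entry strictly greater than the inserted value down to the next row. The recording tableau Q records, in position (i, j), the step at which that cell was added to P.
  Insert 7 (step 1): P = [7];  Q = [1]
  Insert 6 (step 2): P = [6] / [7];  Q = [1] / [2]
  Insert 5 (step 3): P = [5] / [6] / [7];  Q = [1] / [2] / [3]
  Insert 3 (step 4): P = [3] / [5] / [6] / [7];  Q = [1] / [2] / [3] / [4]
  Insert 1 (step 5): P = [1] / [3] / [5] / [6] / [7];  Q = [1] / [2] / [3] / [4] / [5]
  Insert 2 (step 6): P = [1, 2] / [3] / [5] / [6] / [7];  Q = [1, 6] / [2] / [3] / [4] / [5]
  Insert 4 (step 7): P = [1, 2, 4] / [3] / [5] / [6] / [7];  Q = [1, 6, 7] / [2] / [3] / [4] / [5]
Final shape: (3, 1, 1, 1, 1).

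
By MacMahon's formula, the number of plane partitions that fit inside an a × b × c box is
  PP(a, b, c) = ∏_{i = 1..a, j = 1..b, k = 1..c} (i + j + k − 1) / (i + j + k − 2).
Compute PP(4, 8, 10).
PP(4, 8, 10) = 1268665346776464

Evaluate the triple product over i = 1..4, j = 1..8, k = 1..10. The factors are (2/1) · (3/2) · (4/3) · (5/4) · (6/5) · (7/6) · (8/7) · (9/8) · … (320 factors total). The numerators and denominators telescope so the product is an integer; carrying out the multiplication exactly gives PP(4, 8, 10) = 1268665346776464.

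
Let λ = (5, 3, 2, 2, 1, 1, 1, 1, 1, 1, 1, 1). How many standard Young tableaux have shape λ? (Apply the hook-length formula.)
# SYT of shape (5, 3, 2, 2, 1, 1, 1, 1, 1, 1, 1, 1) = 5886675

Hook-length formula: f^λ = n! / Π hook(c), product over all cells c of the Young diagram. For λ = (5, 3, 2, 2, 1, 1, 1, 1, 1, 1, 1, 1), n = 20 boxes. Hook lengths by row (left-to-right, top-to-bottom): [16, 7, 4, 2, 1]; [13, 4, 1]; [11, 2]; [10, 1]; [8]; [7]; [6]; [5]; [4]; [3]; [2]; [1]. Product of hooks = 413289676800. So f^λ = 20! / 413289676800 = 2432902008176640000 / 413289676800 = 5886675.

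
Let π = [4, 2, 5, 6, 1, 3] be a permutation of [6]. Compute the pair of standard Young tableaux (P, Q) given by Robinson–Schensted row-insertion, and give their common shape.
P = [1, 3, 6] / [2, 5] / [4];  Q = [1, 3, 4] / [2, 6] / [5];  common shape = (3, 2, 1)

Row-insert the values π_1, π_2, … into P one at a time, bumping the leftmost entry strictly greater than the inserted value down to the next row. The recording tableau Q records, in position (i, j), the step at which that cell was added to P.
  Insert 4 (step 1): P = [4];  Q = [1]
  Insert 2 (step 2): P = [2] / [4];  Q = [1] / [2]
  Insert 5 (step 3): P = [2, 5] / [4];  Q = [1, 3] / [2]
  Insert 6 (step 4): P = [2, 5, 6] / [4];  Q = [1, 3, 4] / [2]
  Insert 1 (step 5): P = [1, 5, 6] / [2] / [4];  Q = [1, 3, 4] / [2] / [5]
  Insert 3 (step 6): P = [1, 3, 6] / [2, 5] / [4];  Q = [1, 3, 4] / [2, 6] / [5]
Final shape: (3, 2, 1).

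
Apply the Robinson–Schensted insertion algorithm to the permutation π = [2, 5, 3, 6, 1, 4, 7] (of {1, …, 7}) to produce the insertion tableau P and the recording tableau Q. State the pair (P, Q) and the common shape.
P = [1, 3, 4, 7] / [2, 6] / [5];  Q = [1, 2, 4, 7] / [3, 6] / [5];  common shape = (4, 2, 1)

Row-insert the values π_1, π_2, … into P one at a time, bumping the leftmost entry strictly greater than the inserted value down to the next row. The recording tableau Q records, in position (i, j), the step at which that cell was added to P.
  Insert 2 (step 1): P = [2];  Q = [1]
  Insert 5 (step 2): P = [2, 5];  Q = [1, 2]
  Insert 3 (step 3): P = [2, 3] / [5];  Q = [1, 2] / [3]
  Insert 6 (step 4): P = [2, 3, 6] / [5];  Q = [1, 2, 4] / [3]
  Insert 1 (step 5): P = [1, 3, 6] / [2] / [5];  Q = [1, 2, 4] / [3] / [5]
  Insert 4 (step 6): P = [1, 3, 4] / [2, 6] / [5];  Q = [1, 2, 4] / [3, 6] / [5]
  Insert 7 (step 7): P = [1, 3, 4, 7] / [2, 6] / [5];  Q = [1, 2, 4, 7] / [3, 6] / [5]
Final shape: (4, 2, 1).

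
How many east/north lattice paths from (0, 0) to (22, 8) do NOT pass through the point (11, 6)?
Number of paths = 4887597

Total paths from (0, 0) to (22, 8): C(30, 22) = 5852925. Paths through (11, 6): (paths (0, 0) → (11, 6)) × (paths (11, 6) → (22, 8)) = C(17, 11) · C(13, 11) = 12376 · 78 = 965328. Avoidance count = 5852925 − 965328 = 4887597.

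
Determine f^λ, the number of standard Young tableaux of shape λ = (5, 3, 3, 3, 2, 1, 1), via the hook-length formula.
# SYT of shape (5, 3, 3, 3, 2, 1, 1) = 6265350

Hook-length formula: f^λ = n! / Π hook(c), product over all cells c of the Young diagram. For λ = (5, 3, 3, 3, 2, 1, 1), n = 18 boxes. Hook lengths by row (left-to-right, top-to-bottom): [11, 8, 6, 2, 1]; [8, 5, 3]; [7, 4, 2]; [6, 3, 1]; [4, 1]; [2]; [1]. Product of hooks = 1021870080. So f^λ = 18! / 1021870080 = 6402373705728000 / 1021870080 = 6265350.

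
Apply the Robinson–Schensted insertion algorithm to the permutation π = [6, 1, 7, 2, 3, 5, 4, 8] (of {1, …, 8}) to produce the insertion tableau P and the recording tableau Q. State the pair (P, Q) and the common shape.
P = [1, 2, 3, 4, 8] / [5, 7] / [6];  Q = [1, 3, 5, 6, 8] / [2, 4] / [7];  common shape = (5, 2, 1)

Row-insert the values π_1, π_2, … into P one at a time, bumping the leftmost entry strictly greater than the inserted value down to the next row. The recording tableau Q records, in position (i, j), the step at which that cell was added to P.
  Insert 6 (step 1): P = [6];  Q = [1]
  Insert 1 (step 2): P = [1] / [6];  Q = [1] / [2]
  Insert 7 (step 3): P = [1, 7] / [6];  Q = [1, 3] / [2]
  Insert 2 (step 4): P = [1, 2] / [6, 7];  Q = [1, 3] / [2, 4]
  Insert 3 (step 5): P = [1, 2, 3] / [6, 7];  Q = [1, 3, 5] / [2, 4]
  Insert 5 (step 6): P = [1, 2, 3, 5] / [6, 7];  Q = [1, 3, 5, 6] / [2, 4]
  Insert 4 (step 7): P = [1, 2, 3, 4] / [5, 7] / [6];  Q = [1, 3, 5, 6] / [2, 4] / [7]
  Insert 8 (step 8): P = [1, 2, 3, 4, 8] / [5, 7] / [6];  Q = [1, 3, 5, 6, 8] / [2, 4] / [7]
Final shape: (5, 2, 1).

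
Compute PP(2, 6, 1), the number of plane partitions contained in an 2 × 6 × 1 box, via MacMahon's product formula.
PP(2, 6, 1) = 28

Evaluate the triple product over i = 1..2, j = 1..6, k = 1..1. The factors are (2/1) · (3/2) · (4/3) · (5/4) · (6/5) · (7/6) · (3/2) · (4/3) · … (12 factors total). The numerators and denominators telescope so the product is an integer; carrying out the multiplication exactly gives PP(2, 6, 1) = 28.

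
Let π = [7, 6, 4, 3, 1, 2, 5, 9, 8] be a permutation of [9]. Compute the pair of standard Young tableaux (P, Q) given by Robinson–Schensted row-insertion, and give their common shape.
P = [1, 2, 5, 8] / [3, 9] / [4] / [6] / [7];  Q = [1, 6, 7, 8] / [2, 9] / [3] / [4] / [5];  common shape = (4, 2, 1, 1, 1)

Row-insert the values π_1, π_2, … into P one at a time, bumping the leftmost entry strictly greater than the inserted value down to the next row. The recording tableau Q records, in position (i, j), the step at which that cell was added to P.
  Insert 7 (step 1): P = [7];  Q = [1]
  Insert 6 (step 2): P = [6] / [7];  Q = [1] / [2]
  Insert 4 (step 3): P = [4] / [6] / [7];  Q = [1] / [2] / [3]
  Insert 3 (step 4): P = [3] / [4] / [6] / [7];  Q = [1] / [2] / [3] / [4]
  Insert 1 (step 5): P = [1] / [3] / [4] / [6] / [7];  Q = [1] / [2] / [3] / [4] / [5]
  Insert 2 (step 6): P = [1, 2] / [3] / [4] / [6] / [7];  Q = [1, 6] / [2] / [3] / [4] / [5]
  Insert 5 (step 7): P = [1, 2, 5] / [3] / [4] / [6] / [7];  Q = [1, 6, 7] / [2] / [3] / [4] / [5]
  Insert 9 (step 8): P = [1, 2, 5, 9] / [3] / [4] / [6] / [7];  Q = [1, 6, 7, 8] / [2] / [3] / [4] / [5]
  Insert 8 (step 9): P = [1, 2, 5, 8] / [3, 9] / [4] / [6] / [7];  Q = [1, 6, 7, 8] / [2, 9] / [3] / [4] / [5]
Final shape: (4, 2, 1, 1, 1).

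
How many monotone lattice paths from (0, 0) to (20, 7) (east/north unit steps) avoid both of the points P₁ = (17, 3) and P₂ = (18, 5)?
Number of paths = 666756

Inclusion–exclusion. Total paths: C(27, 20) = 888030. Through P₁: C(20, 17)·C(7, 3) = 39900. Through P₂: C(23, 18)·C(4, 2) = 201894. Since P₁ is strictly southwest of P₂, a monotone path through both must visit P₁ then P₂; paths through both = C(20, 17)·C(3, 1)·C(4, 2) = 20520. Avoid both = 888030 − 39900 − 201894 + 20520 = 666756.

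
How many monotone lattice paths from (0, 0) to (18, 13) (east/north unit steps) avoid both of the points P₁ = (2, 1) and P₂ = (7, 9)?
Number of paths = 104642475

Inclusion–exclusion. Total paths: C(31, 18) = 206253075. Through P₁: C(3, 2)·C(28, 16) = 91265265. Through P₂: C(16, 7)·C(15, 11) = 15615600. Since P₁ is strictly southwest of P₂, a monotone path through both must visit P₁ then P₂; paths through both = C(3, 2)·C(13, 5)·C(15, 11) = 5270265. Avoid both = 206253075 − 91265265 − 15615600 + 5270265 = 104642475.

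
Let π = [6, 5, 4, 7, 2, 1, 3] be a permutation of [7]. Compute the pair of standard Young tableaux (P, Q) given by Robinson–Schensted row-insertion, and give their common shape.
P = [1, 3] / [2, 7] / [4] / [5] / [6];  Q = [1, 4] / [2, 7] / [3] / [5] / [6];  common shape = (2, 2, 1, 1, 1)

Row-insert the values π_1, π_2, … into P one at a time, bumping the leftmost entry strictly greater than the inserted value down to the next row. The recording tableau Q records, in position (i, j), the step at which that cell was added to P.
  Insert 6 (step 1): P = [6];  Q = [1]
  Insert 5 (step 2): P = [5] / [6];  Q = [1] / [2]
  Insert 4 (step 3): P = [4] / [5] / [6];  Q = [1] / [2] / [3]
  Insert 7 (step 4): P = [4, 7] / [5] / [6];  Q = [1, 4] / [2] / [3]
  Insert 2 (step 5): P = [2, 7] / [4] / [5] / [6];  Q = [1, 4] / [2] / [3] / [5]
  Insert 1 (step 6): P = [1, 7] / [2] / [4] / [5] / [6];  Q = [1, 4] / [2] / [3] / [5] / [6]
  Insert 3 (step 7): P = [1, 3] / [2, 7] / [4] / [5] / [6];  Q = [1, 4] / [2, 7] / [3] / [5] / [6]
Final shape: (2, 2, 1, 1, 1).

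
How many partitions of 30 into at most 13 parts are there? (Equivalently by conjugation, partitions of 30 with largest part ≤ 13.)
p(30, parts ≤ 13) = 4691

Use the recurrence p(n, m) = p(n, m−1) + p(n−m, m): either the largest part is < m (count p(n, m−1)) or the largest part is exactly m (remove one copy of m, count p(n−m, m)). With p(0, ·) = 1 this gives p(30, parts ≤ 13) = 4691. (By conjugating Young diagrams, this also counts partitions of 30 into at most 13 parts.)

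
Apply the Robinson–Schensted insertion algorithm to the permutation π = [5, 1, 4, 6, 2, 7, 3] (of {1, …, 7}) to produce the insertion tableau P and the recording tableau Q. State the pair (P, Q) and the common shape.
P = [1, 2, 3, 7] / [4, 6] / [5];  Q = [1, 3, 4, 6] / [2, 7] / [5];  common shape = (4, 2, 1)

Row-insert the values π_1, π_2, … into P one at a time, bumping the leftmost entry strictly greater than the inserted value down to the next row. The recording tableau Q records, in position (i, j), the step at which that cell was added to P.
  Insert 5 (step 1): P = [5];  Q = [1]
  Insert 1 (step 2): P = [1] / [5];  Q = [1] / [2]
  Insert 4 (step 3): P = [1, 4] / [5];  Q = [1, 3] / [2]
  Insert 6 (step 4): P = [1, 4, 6] / [5];  Q = [1, 3, 4] / [2]
  Insert 2 (step 5): P = [1, 2, 6] / [4] / [5];  Q = [1, 3, 4] / [2] / [5]
  Insert 7 (step 6): P = [1, 2, 6, 7] / [4] / [5];  Q = [1, 3, 4, 6] / [2] / [5]
  Insert 3 (step 7): P = [1, 2, 3, 7] / [4, 6] / [5];  Q = [1, 3, 4, 6] / [2, 7] / [5]
Final shape: (4, 2, 1).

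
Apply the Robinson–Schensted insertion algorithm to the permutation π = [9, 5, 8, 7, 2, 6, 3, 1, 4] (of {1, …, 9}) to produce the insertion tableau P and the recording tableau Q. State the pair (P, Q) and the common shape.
P = [1, 3, 4] / [2, 6] / [5] / [7] / [8] / [9];  Q = [1, 3, 9] / [2, 6] / [4] / [5] / [7] / [8];  common shape = (3, 2, 1, 1, 1, 1)

Row-insert the values π_1, π_2, … into P one at a time, bumping the leftmost entry strictly greater than the inserted value down to the next row. The recording tableau Q records, in position (i, j), the step at which that cell was added to P.
  Insert 9 (step 1): P = [9];  Q = [1]
  Insert 5 (step 2): P = [5] / [9];  Q = [1] / [2]
  Insert 8 (step 3): P = [5, 8] / [9];  Q = [1, 3] / [2]
  Insert 7 (step 4): P = [5, 7] / [8] / [9];  Q = [1, 3] / [2] / [4]
  Insert 2 (step 5): P = [2, 7] / [5] / [8] / [9];  Q = [1, 3] / [2] / [4] / [5]
  Insert 6 (step 6): P = [2, 6] / [5, 7] / [8] / [9];  Q = [1, 3] / [2, 6] / [4] / [5]
  Insert 3 (step 7): P = [2, 3] / [5, 6] / [7] / [8] / [9];  Q = [1, 3] / [2, 6] / [4] / [5] / [7]
  Insert 1 (step 8): P = [1, 3] / [2, 6] / [5] / [7] / [8] / [9];  Q = [1, 3] / [2, 6] / [4] / [5] / [7] / [8]
  Insert 4 (step 9): P = [1, 3, 4] / [2, 6] / [5] / [7] / [8] / [9];  Q = [1, 3, 9] / [2, 6] / [4] / [5] / [7] / [8]
Final shape: (3, 2, 1, 1, 1, 1).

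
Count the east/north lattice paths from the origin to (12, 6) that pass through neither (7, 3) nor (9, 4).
Number of paths = 8294

Inclusion–exclusion. Total paths: C(18, 12) = 18564. Through P₁: C(10, 7)·C(8, 5) = 6720. Through P₂: C(13, 9)·C(5, 3) = 7150. Since P₁ is strictly southwest of P₂, a monotone path through both must visit P₁ then P₂; paths through both = C(10, 7)·C(3, 2)·C(5, 3) = 3600. Avoid both = 18564 − 6720 − 7150 + 3600 = 8294.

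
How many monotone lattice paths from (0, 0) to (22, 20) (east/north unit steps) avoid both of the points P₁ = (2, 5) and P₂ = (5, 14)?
Number of paths = 444877364484

Inclusion–exclusion. Total paths: C(42, 22) = 513791607420. Through P₁: C(7, 2)·C(35, 20) = 68206806360. Through P₂: C(19, 5)·C(23, 17) = 1173811716. Since P₁ is strictly southwest of P₂, a monotone path through both must visit P₁ then P₂; paths through both = C(7, 2)·C(12, 3)·C(23, 17) = 466375140. Avoid both = 513791607420 − 68206806360 − 1173811716 + 466375140 = 444877364484.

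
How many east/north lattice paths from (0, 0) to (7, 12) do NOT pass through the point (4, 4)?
Number of paths = 38838

Total paths from (0, 0) to (7, 12): C(19, 7) = 50388. Paths through (4, 4): (paths (0, 0) → (4, 4)) × (paths (4, 4) → (7, 12)) = C(8, 4) · C(11, 3) = 70 · 165 = 11550. Avoidance count = 50388 − 11550 = 38838.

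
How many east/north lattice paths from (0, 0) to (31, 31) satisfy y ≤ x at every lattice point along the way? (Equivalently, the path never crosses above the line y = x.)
Number of paths = 14544636039226909

By the reflection principle (André's argument), the number of monotone paths to (31, 31) with n ≤ m that never go above y = x is C(62, 31) − C(62, 32) = 465428353255261088 − 450883717216034179 = 14544636039226909.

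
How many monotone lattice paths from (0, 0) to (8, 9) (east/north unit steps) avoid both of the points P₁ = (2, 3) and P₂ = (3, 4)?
Number of paths = 11290

Inclusion–exclusion. Total paths: C(17, 8) = 24310. Through P₁: C(5, 2)·C(12, 6) = 9240. Through P₂: C(7, 3)·C(10, 5) = 8820. Since P₁ is strictly southwest of P₂, a monotone path through both must visit P₁ then P₂; paths through both = C(5, 2)·C(2, 1)·C(10, 5) = 5040. Avoid both = 24310 − 9240 − 8820 + 5040 = 11290.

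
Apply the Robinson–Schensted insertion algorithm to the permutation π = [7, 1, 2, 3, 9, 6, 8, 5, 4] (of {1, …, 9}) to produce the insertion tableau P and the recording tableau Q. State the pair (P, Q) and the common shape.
P = [1, 2, 3, 4, 8] / [5, 9] / [6] / [7];  Q = [1, 3, 4, 5, 7] / [2, 6] / [8] / [9];  common shape = (5, 2, 1, 1)

Row-insert the values π_1, π_2, … into P one at a time, bumping the leftmost entry strictly greater than the inserted value down to the next row. The recording tableau Q records, in position (i, j), the step at which that cell was added to P.
  Insert 7 (step 1): P = [7];  Q = [1]
  Insert 1 (step 2): P = [1] / [7];  Q = [1] / [2]
  Insert 2 (step 3): P = [1, 2] / [7];  Q = [1, 3] / [2]
  Insert 3 (step 4): P = [1, 2, 3] / [7];  Q = [1, 3, 4] / [2]
  Insert 9 (step 5): P = [1, 2, 3, 9] / [7];  Q = [1, 3, 4, 5] / [2]
  Insert 6 (step 6): P = [1, 2, 3, 6] / [7, 9];  Q = [1, 3, 4, 5] / [2, 6]
  Insert 8 (step 7): P = [1, 2, 3, 6, 8] / [7, 9];  Q = [1, 3, 4, 5, 7] / [2, 6]
  Insert 5 (step 8): P = [1, 2, 3, 5, 8] / [6, 9] / [7];  Q = [1, 3, 4, 5, 7] / [2, 6] / [8]
  Insert 4 (step 9): P = [1, 2, 3, 4, 8] / [5, 9] / [6] / [7];  Q = [1, 3, 4, 5, 7] / [2, 6] / [8] / [9]
Final shape: (5, 2, 1, 1).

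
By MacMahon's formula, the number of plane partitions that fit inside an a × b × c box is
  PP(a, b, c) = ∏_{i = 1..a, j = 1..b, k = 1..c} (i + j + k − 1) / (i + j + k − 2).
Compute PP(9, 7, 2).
PP(9, 7, 2) = 27810640

Evaluate the triple product over i = 1..9, j = 1..7, k = 1..2. The factors are (2/1) · (3/2) · (3/2) · (4/3) · (4/3) · (5/4) · (5/4) · (6/5) · … (126 factors total). The numerators and denominators telescope so the product is an integer; carrying out the multiplication exactly gives PP(9, 7, 2) = 27810640.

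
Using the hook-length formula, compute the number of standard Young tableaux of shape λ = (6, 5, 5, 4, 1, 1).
# SYT of shape (6, 5, 5, 4, 1, 1) = 1018467450

Hook-length formula: f^λ = n! / Π hook(c), product over all cells c of the Young diagram. For λ = (6, 5, 5, 4, 1, 1), n = 22 boxes. Hook lengths by row (left-to-right, top-to-bottom): [11, 8, 7, 6, 4, 1]; [9, 6, 5, 4, 2]; [8, 5, 4, 3, 1]; [6, 3, 2, 1]; [2]; [1]. Product of hooks = 1103619686400. So f^λ = 22! / 1103619686400 = 1124000727777607680000 / 1103619686400 = 1018467450.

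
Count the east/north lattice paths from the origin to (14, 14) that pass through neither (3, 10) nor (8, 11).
Number of paths = 33521466

Inclusion–exclusion. Total paths: C(28, 14) = 40116600. Through P₁: C(13, 3)·C(15, 11) = 390390. Through P₂: C(19, 8)·C(9, 6) = 6348888. Since P₁ is strictly southwest of P₂, a monotone path through both must visit P₁ then P₂; paths through both = C(13, 3)·C(6, 5)·C(9, 6) = 144144. Avoid both = 40116600 − 390390 − 6348888 + 144144 = 33521466.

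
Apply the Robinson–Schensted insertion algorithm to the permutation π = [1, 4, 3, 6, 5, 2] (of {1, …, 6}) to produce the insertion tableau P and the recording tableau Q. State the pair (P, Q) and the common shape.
P = [1, 2, 5] / [3, 6] / [4];  Q = [1, 2, 4] / [3, 5] / [6];  common shape = (3, 2, 1)

Row-insert the values π_1, π_2, … into P one at a time, bumping the leftmost entry strictly greater than the inserted value down to the next row. The recording tableau Q records, in position (i, j), the step at which that cell was added to P.
  Insert 1 (step 1): P = [1];  Q = [1]
  Insert 4 (step 2): P = [1, 4];  Q = [1, 2]
  Insert 3 (step 3): P = [1, 3] / [4];  Q = [1, 2] / [3]
  Insert 6 (step 4): P = [1, 3, 6] / [4];  Q = [1, 2, 4] / [3]
  Insert 5 (step 5): P = [1, 3, 5] / [4, 6];  Q = [1, 2, 4] / [3, 5]
  Insert 2 (step 6): P = [1, 2, 5] / [3, 6] / [4];  Q = [1, 2, 4] / [3, 5] / [6]
Final shape: (3, 2, 1).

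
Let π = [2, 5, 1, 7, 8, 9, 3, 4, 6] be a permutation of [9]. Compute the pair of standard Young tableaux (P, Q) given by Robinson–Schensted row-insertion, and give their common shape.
P = [1, 3, 4, 6, 9] / [2, 5, 7, 8];  Q = [1, 2, 4, 5, 6] / [3, 7, 8, 9];  common shape = (5, 4)

Row-insert the values π_1, π_2, … into P one at a time, bumping the leftmost entry strictly greater than the inserted value down to the next row. The recording tableau Q records, in position (i, j), the step at which that cell was added to P.
  Insert 2 (step 1): P = [2];  Q = [1]
  Insert 5 (step 2): P = [2, 5];  Q = [1, 2]
  Insert 1 (step 3): P = [1, 5] / [2];  Q = [1, 2] / [3]
  Insert 7 (step 4): P = [1, 5, 7] / [2];  Q = [1, 2, 4] / [3]
  Insert 8 (step 5): P = [1, 5, 7, 8] / [2];  Q = [1, 2, 4, 5] / [3]
  Insert 9 (step 6): P = [1, 5, 7, 8, 9] / [2];  Q = [1, 2, 4, 5, 6] / [3]
  Insert 3 (step 7): P = [1, 3, 7, 8, 9] / [2, 5];  Q = [1, 2, 4, 5, 6] / [3, 7]
  Insert 4 (step 8): P = [1, 3, 4, 8, 9] / [2, 5, 7];  Q = [1, 2, 4, 5, 6] / [3, 7, 8]
  Insert 6 (step 9): P = [1, 3, 4, 6, 9] / [2, 5, 7, 8];  Q = [1, 2, 4, 5, 6] / [3, 7, 8, 9]
Final shape: (5, 4).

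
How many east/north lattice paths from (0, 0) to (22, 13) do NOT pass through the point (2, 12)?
Number of paths = 1476335889

Total paths from (0, 0) to (22, 13): C(35, 22) = 1476337800. Paths through (2, 12): (paths (0, 0) → (2, 12)) × (paths (2, 12) → (22, 13)) = C(14, 2) · C(21, 20) = 91 · 21 = 1911. Avoidance count = 1476337800 − 1911 = 1476335889.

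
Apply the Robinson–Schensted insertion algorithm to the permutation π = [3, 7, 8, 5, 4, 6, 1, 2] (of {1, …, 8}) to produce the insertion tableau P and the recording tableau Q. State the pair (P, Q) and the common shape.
P = [1, 2, 6] / [3, 4] / [5, 8] / [7];  Q = [1, 2, 3] / [4, 6] / [5, 8] / [7];  common shape = (3, 2, 2, 1)

Row-insert the values π_1, π_2, … into P one at a time, bumping the leftmost entry strictly greater than the inserted value down to the next row. The recording tableau Q records, in position (i, j), the step at which that cell was added to P.
  Insert 3 (step 1): P = [3];  Q = [1]
  Insert 7 (step 2): P = [3, 7];  Q = [1, 2]
  Insert 8 (step 3): P = [3, 7, 8];  Q = [1, 2, 3]
  Insert 5 (step 4): P = [3, 5, 8] / [7];  Q = [1, 2, 3] / [4]
  Insert 4 (step 5): P = [3, 4, 8] / [5] / [7];  Q = [1, 2, 3] / [4] / [5]
  Insert 6 (step 6): P = [3, 4, 6] / [5, 8] / [7];  Q = [1, 2, 3] / [4, 6] / [5]
  Insert 1 (step 7): P = [1, 4, 6] / [3, 8] / [5] / [7];  Q = [1, 2, 3] / [4, 6] / [5] / [7]
  Insert 2 (step 8): P = [1, 2, 6] / [3, 4] / [5, 8] / [7];  Q = [1, 2, 3] / [4, 6] / [5, 8] / [7]
Final shape: (3, 2, 2, 1).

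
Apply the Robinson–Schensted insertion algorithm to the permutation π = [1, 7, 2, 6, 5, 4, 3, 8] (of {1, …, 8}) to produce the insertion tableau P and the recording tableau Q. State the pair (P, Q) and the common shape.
P = [1, 2, 3, 8] / [4] / [5] / [6] / [7];  Q = [1, 2, 4, 8] / [3] / [5] / [6] / [7];  common shape = (4, 1, 1, 1, 1)

Row-insert the values π_1, π_2, … into P one at a time, bumping the leftmost entry strictly greater than the inserted value down to the next row. The recording tableau Q records, in position (i, j), the step at which that cell was added to P.
  Insert 1 (step 1): P = [1];  Q = [1]
  Insert 7 (step 2): P = [1, 7];  Q = [1, 2]
  Insert 2 (step 3): P = [1, 2] / [7];  Q = [1, 2] / [3]
  Insert 6 (step 4): P = [1, 2, 6] / [7];  Q = [1, 2, 4] / [3]
  Insert 5 (step 5): P = [1, 2, 5] / [6] / [7];  Q = [1, 2, 4] / [3] / [5]
  Insert 4 (step 6): P = [1, 2, 4] / [5] / [6] / [7];  Q = [1, 2, 4] / [3] / [5] / [6]
  Insert 3 (step 7): P = [1, 2, 3] / [4] / [5] / [6] / [7];  Q = [1, 2, 4] / [3] / [5] / [6] / [7]
  Insert 8 (step 8): P = [1, 2, 3, 8] / [4] / [5] / [6] / [7];  Q = [1, 2, 4, 8] / [3] / [5] / [6] / [7]
Final shape: (4, 1, 1, 1, 1).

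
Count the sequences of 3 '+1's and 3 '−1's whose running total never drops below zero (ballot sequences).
C_3 = 5

These ballot sequences are counted by the Catalan number C_n = (1/(n + 1)) · C(2n, n). For n = 3: C_3 = (1/4) · C(6, 3) = 20/4 = 5.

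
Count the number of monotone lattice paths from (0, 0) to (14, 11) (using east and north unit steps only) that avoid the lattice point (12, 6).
Number of paths = 4067556

Total paths from (0, 0) to (14, 11): C(25, 14) = 4457400. Paths through (12, 6): (paths (0, 0) → (12, 6)) × (paths (12, 6) → (14, 11)) = C(18, 12) · C(7, 2) = 18564 · 21 = 389844. Avoidance count = 4457400 − 389844 = 4067556.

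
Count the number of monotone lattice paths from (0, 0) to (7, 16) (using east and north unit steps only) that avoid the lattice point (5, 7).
Number of paths = 201597

Total paths from (0, 0) to (7, 16): C(23, 7) = 245157. Paths through (5, 7): (paths (0, 0) → (5, 7)) × (paths (5, 7) → (7, 16)) = C(12, 5) · C(11, 2) = 792 · 55 = 43560. Avoidance count = 245157 − 43560 = 201597.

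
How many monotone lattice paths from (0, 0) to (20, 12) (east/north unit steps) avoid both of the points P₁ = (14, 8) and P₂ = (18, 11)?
Number of paths = 88425120

Inclusion–exclusion. Total paths: C(32, 20) = 225792840. Through P₁: C(22, 14)·C(10, 6) = 67151700. Through P₂: C(29, 18)·C(3, 2) = 103791870. Since P₁ is strictly southwest of P₂, a monotone path through both must visit P₁ then P₂; paths through both = C(22, 14)·C(7, 4)·C(3, 2) = 33575850. Avoid both = 225792840 − 67151700 − 103791870 + 33575850 = 88425120.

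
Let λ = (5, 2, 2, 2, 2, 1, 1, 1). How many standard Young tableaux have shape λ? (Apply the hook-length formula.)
# SYT of shape (5, 2, 2, 2, 2, 1, 1, 1) = 150150

Hook-length formula: f^λ = n! / Π hook(c), product over all cells c of the Young diagram. For λ = (5, 2, 2, 2, 2, 1, 1, 1), n = 16 boxes. Hook lengths by row (left-to-right, top-to-bottom): [12, 8, 3, 2, 1]; [8, 4]; [7, 3]; [6, 2]; [5, 1]; [3]; [2]; [1]. Product of hooks = 139345920. So f^λ = 16! / 139345920 = 20922789888000 / 139345920 = 150150.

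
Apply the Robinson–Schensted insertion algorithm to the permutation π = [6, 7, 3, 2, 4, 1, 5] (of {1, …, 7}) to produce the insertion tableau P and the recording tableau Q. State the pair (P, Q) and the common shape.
P = [1, 4, 5] / [2, 7] / [3] / [6];  Q = [1, 2, 7] / [3, 5] / [4] / [6];  common shape = (3, 2, 1, 1)

Row-insert the values π_1, π_2, … into P one at a time, bumping the leftmost entry strictly greater than the inserted value down to the next row. The recording tableau Q records, in position (i, j), the step at which that cell was added to P.
  Insert 6 (step 1): P = [6];  Q = [1]
  Insert 7 (step 2): P = [6, 7];  Q = [1, 2]
  Insert 3 (step 3): P = [3, 7] / [6];  Q = [1, 2] / [3]
  Insert 2 (step 4): P = [2, 7] / [3] / [6];  Q = [1, 2] / [3] / [4]
  Insert 4 (step 5): P = [2, 4] / [3, 7] / [6];  Q = [1, 2] / [3, 5] / [4]
  Insert 1 (step 6): P = [1, 4] / [2, 7] / [3] / [6];  Q = [1, 2] / [3, 5] / [4] / [6]
  Insert 5 (step 7): P = [1, 4, 5] / [2, 7] / [3] / [6];  Q = [1, 2, 7] / [3, 5] / [4] / [6]
Final shape: (3, 2, 1, 1).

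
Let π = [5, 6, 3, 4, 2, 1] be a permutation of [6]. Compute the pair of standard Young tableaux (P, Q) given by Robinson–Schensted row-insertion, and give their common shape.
P = [1, 4] / [2, 6] / [3] / [5];  Q = [1, 2] / [3, 4] / [5] / [6];  common shape = (2, 2, 1, 1)

Row-insert the values π_1, π_2, … into P one at a time, bumping the leftmost entry strictly greater than the inserted value down to the next row. The recording tableau Q records, in position (i, j), the step at which that cell was added to P.
  Insert 5 (step 1): P = [5];  Q = [1]
  Insert 6 (step 2): P = [5, 6];  Q = [1, 2]
  Insert 3 (step 3): P = [3, 6] / [5];  Q = [1, 2] / [3]
  Insert 4 (step 4): P = [3, 4] / [5, 6];  Q = [1, 2] / [3, 4]
  Insert 2 (step 5): P = [2, 4] / [3, 6] / [5];  Q = [1, 2] / [3, 4] / [5]
  Insert 1 (step 6): P = [1, 4] / [2, 6] / [3] / [5];  Q = [1, 2] / [3, 4] / [5] / [6]
Final shape: (2, 2, 1, 1).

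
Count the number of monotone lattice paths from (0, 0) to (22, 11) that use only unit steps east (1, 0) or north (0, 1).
Number of paths = 193536720

A monotone lattice path from (0, 0) to (22, 11) consists of 22 east steps and 11 north steps in some order, so it is determined by which 22 of the 33 steps are east. The count is C(33, 22) = 193536720.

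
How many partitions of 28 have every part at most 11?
p(28, parts ≤ 11) = 2812

Use the recurrence p(n, m) = p(n, m−1) + p(n−m, m): either the largest part is < m (count p(n, m−1)) or the largest part is exactly m (remove one copy of m, count p(n−m, m)). With p(0, ·) = 1 this gives p(28, parts ≤ 11) = 2812. (By conjugating Young diagrams, this also counts partitions of 28 into at most 11 parts.)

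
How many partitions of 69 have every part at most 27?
p(69, parts ≤ 27) = 3294979

Use the recurrence p(n, m) = p(n, m−1) + p(n−m, m): either the largest part is < m (count p(n, m−1)) or the largest part is exactly m (remove one copy of m, count p(n−m, m)). With p(0, ·) = 1 this gives p(69, parts ≤ 27) = 3294979. (By conjugating Young diagrams, this also counts partitions of 69 into at most 27 parts.)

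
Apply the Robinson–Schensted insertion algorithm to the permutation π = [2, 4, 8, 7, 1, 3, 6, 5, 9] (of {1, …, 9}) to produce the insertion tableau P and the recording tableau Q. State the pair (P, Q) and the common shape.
P = [1, 3, 5, 9] / [2, 4, 6] / [7] / [8];  Q = [1, 2, 3, 9] / [4, 6, 7] / [5] / [8];  common shape = (4, 3, 1, 1)

Row-insert the values π_1, π_2, … into P one at a time, bumping the leftmost entry strictly greater than the inserted value down to the next row. The recording tableau Q records, in position (i, j), the step at which that cell was added to P.
  Insert 2 (step 1): P = [2];  Q = [1]
  Insert 4 (step 2): P = [2, 4];  Q = [1, 2]
  Insert 8 (step 3): P = [2, 4, 8];  Q = [1, 2, 3]
  Insert 7 (step 4): P = [2, 4, 7] / [8];  Q = [1, 2, 3] / [4]
  Insert 1 (step 5): P = [1, 4, 7] / [2] / [8];  Q = [1, 2, 3] / [4] / [5]
  Insert 3 (step 6): P = [1, 3, 7] / [2, 4] / [8];  Q = [1, 2, 3] / [4, 6] / [5]
  Insert 6 (step 7): P = [1, 3, 6] / [2, 4, 7] / [8];  Q = [1, 2, 3] / [4, 6, 7] / [5]
  Insert 5 (step 8): P = [1, 3, 5] / [2, 4, 6] / [7] / [8];  Q = [1, 2, 3] / [4, 6, 7] / [5] / [8]
  Insert 9 (step 9): P = [1, 3, 5, 9] / [2, 4, 6] / [7] / [8];  Q = [1, 2, 3, 9] / [4, 6, 7] / [5] / [8]
Final shape: (4, 3, 1, 1).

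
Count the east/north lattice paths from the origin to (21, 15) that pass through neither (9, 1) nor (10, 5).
Number of paths = 4429755212

Inclusion–exclusion. Total paths: C(36, 21) = 5567902560. Through P₁: C(10, 9)·C(26, 12) = 96577000. Through P₂: C(15, 10)·C(21, 11) = 1059206148. Since P₁ is strictly southwest of P₂, a monotone path through both must visit P₁ then P₂; paths through both = C(10, 9)·C(5, 1)·C(21, 11) = 17635800. Avoid both = 5567902560 − 96577000 − 1059206148 + 17635800 = 4429755212.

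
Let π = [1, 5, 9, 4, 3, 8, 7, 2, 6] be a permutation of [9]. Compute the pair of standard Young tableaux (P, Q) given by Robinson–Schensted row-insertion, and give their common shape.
P = [1, 2, 6] / [3, 7] / [4, 8] / [5, 9];  Q = [1, 2, 3] / [4, 6] / [5, 7] / [8, 9];  common shape = (3, 2, 2, 2)

Row-insert the values π_1, π_2, … into P one at a time, bumping the leftmost entry strictly greater than the inserted value down to the next row. The recording tableau Q records, in position (i, j), the step at which that cell was added to P.
  Insert 1 (step 1): P = [1];  Q = [1]
  Insert 5 (step 2): P = [1, 5];  Q = [1, 2]
  Insert 9 (step 3): P = [1, 5, 9];  Q = [1, 2, 3]
  Insert 4 (step 4): P = [1, 4, 9] / [5];  Q = [1, 2, 3] / [4]
  Insert 3 (step 5): P = [1, 3, 9] / [4] / [5];  Q = [1, 2, 3] / [4] / [5]
  Insert 8 (step 6): P = [1, 3, 8] / [4, 9] / [5];  Q = [1, 2, 3] / [4, 6] / [5]
  Insert 7 (step 7): P = [1, 3, 7] / [4, 8] / [5, 9];  Q = [1, 2, 3] / [4, 6] / [5, 7]
  Insert 2 (step 8): P = [1, 2, 7] / [3, 8] / [4, 9] / [5];  Q = [1, 2, 3] / [4, 6] / [5, 7] / [8]
  Insert 6 (step 9): P = [1, 2, 6] / [3, 7] / [4, 8] / [5, 9];  Q = [1, 2, 3] / [4, 6] / [5, 7] / [8, 9]
Final shape: (3, 2, 2, 2).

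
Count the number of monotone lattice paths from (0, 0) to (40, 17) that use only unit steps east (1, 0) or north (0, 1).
Number of paths = 139646485582065

A monotone lattice path from (0, 0) to (40, 17) consists of 40 east steps and 17 north steps in some order, so it is determined by which 40 of the 57 steps are east. The count is C(57, 40) = 139646485582065.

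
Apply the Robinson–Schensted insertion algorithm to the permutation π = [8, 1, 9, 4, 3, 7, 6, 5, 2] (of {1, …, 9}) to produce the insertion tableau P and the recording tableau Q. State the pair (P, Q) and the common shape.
P = [1, 2, 5] / [3, 6] / [4, 9] / [7] / [8];  Q = [1, 3, 6] / [2, 4] / [5, 7] / [8] / [9];  common shape = (3, 2, 2, 1, 1)

Row-insert the values π_1, π_2, … into P one at a time, bumping the leftmost entry strictly greater than the inserted value down to the next row. The recording tableau Q records, in position (i, j), the step at which that cell was added to P.
  Insert 8 (step 1): P = [8];  Q = [1]
  Insert 1 (step 2): P = [1] / [8];  Q = [1] / [2]
  Insert 9 (step 3): P = [1, 9] / [8];  Q = [1, 3] / [2]
  Insert 4 (step 4): P = [1, 4] / [8, 9];  Q = [1, 3] / [2, 4]
  Insert 3 (step 5): P = [1, 3] / [4, 9] / [8];  Q = [1, 3] / [2, 4] / [5]
  Insert 7 (step 6): P = [1, 3, 7] / [4, 9] / [8];  Q = [1, 3, 6] / [2, 4] / [5]
  Insert 6 (step 7): P = [1, 3, 6] / [4, 7] / [8, 9];  Q = [1, 3, 6] / [2, 4] / [5, 7]
  Insert 5 (step 8): P = [1, 3, 5] / [4, 6] / [7, 9] / [8];  Q = [1, 3, 6] / [2, 4] / [5, 7] / [8]
  Insert 2 (step 9): P = [1, 2, 5] / [3, 6] / [4, 9] / [7] / [8];  Q = [1, 3, 6] / [2, 4] / [5, 7] / [8] / [9]
Final shape: (3, 2, 2, 1, 1).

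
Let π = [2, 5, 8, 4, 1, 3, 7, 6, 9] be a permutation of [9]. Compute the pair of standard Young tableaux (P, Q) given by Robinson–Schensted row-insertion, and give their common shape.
P = [1, 3, 6, 9] / [2, 4, 7] / [5, 8];  Q = [1, 2, 3, 9] / [4, 6, 7] / [5, 8];  common shape = (4, 3, 2)

Row-insert the values π_1, π_2, … into P one at a time, bumping the leftmost entry strictly greater than the inserted value down to the next row. The recording tableau Q records, in position (i, j), the step at which that cell was added to P.
  Insert 2 (step 1): P = [2];  Q = [1]
  Insert 5 (step 2): P = [2, 5];  Q = [1, 2]
  Insert 8 (step 3): P = [2, 5, 8];  Q = [1, 2, 3]
  Insert 4 (step 4): P = [2, 4, 8] / [5];  Q = [1, 2, 3] / [4]
  Insert 1 (step 5): P = [1, 4, 8] / [2] / [5];  Q = [1, 2, 3] / [4] / [5]
  Insert 3 (step 6): P = [1, 3, 8] / [2, 4] / [5];  Q = [1, 2, 3] / [4, 6] / [5]
  Insert 7 (step 7): P = [1, 3, 7] / [2, 4, 8] / [5];  Q = [1, 2, 3] / [4, 6, 7] / [5]
  Insert 6 (step 8): P = [1, 3, 6] / [2, 4, 7] / [5, 8];  Q = [1, 2, 3] / [4, 6, 7] / [5, 8]
  Insert 9 (step 9): P = [1, 3, 6, 9] / [2, 4, 7] / [5, 8];  Q = [1, 2, 3, 9] / [4, 6, 7] / [5, 8]
Final shape: (4, 3, 2).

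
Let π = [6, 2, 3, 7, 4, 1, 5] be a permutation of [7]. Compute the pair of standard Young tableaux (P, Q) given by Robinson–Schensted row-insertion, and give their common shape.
P = [1, 3, 4, 5] / [2, 7] / [6];  Q = [1, 3, 4, 7] / [2, 5] / [6];  common shape = (4, 2, 1)

Row-insert the values π_1, π_2, … into P one at a time, bumping the leftmost entry strictly greater than the inserted value down to the next row. The recording tableau Q records, in position (i, j), the step at which that cell was added to P.
  Insert 6 (step 1): P = [6];  Q = [1]
  Insert 2 (step 2): P = [2] / [6];  Q = [1] / [2]
  Insert 3 (step 3): P = [2, 3] / [6];  Q = [1, 3] / [2]
  Insert 7 (step 4): P = [2, 3, 7] / [6];  Q = [1, 3, 4] / [2]
  Insert 4 (step 5): P = [2, 3, 4] / [6, 7];  Q = [1, 3, 4] / [2, 5]
  Insert 1 (step 6): P = [1, 3, 4] / [2, 7] / [6];  Q = [1, 3, 4] / [2, 5] / [6]
  Insert 5 (step 7): P = [1, 3, 4, 5] / [2, 7] / [6];  Q = [1, 3, 4, 7] / [2, 5] / [6]
Final shape: (4, 2, 1).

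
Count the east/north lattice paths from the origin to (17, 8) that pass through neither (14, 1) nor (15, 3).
Number of paths = 1063584

Inclusion–exclusion. Total paths: C(25, 17) = 1081575. Through P₁: C(15, 14)·C(10, 3) = 1800. Through P₂: C(18, 15)·C(7, 2) = 17136. Since P₁ is strictly southwest of P₂, a monotone path through both must visit P₁ then P₂; paths through both = C(15, 14)·C(3, 1)·C(7, 2) = 945. Avoid both = 1081575 − 1800 − 17136 + 945 = 1063584.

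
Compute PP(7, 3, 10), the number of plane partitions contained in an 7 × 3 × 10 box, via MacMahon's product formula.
PP(7, 3, 10) = 108284013552

Evaluate the triple product over i = 1..7, j = 1..3, k = 1..10. The factors are (2/1) · (3/2) · (4/3) · (5/4) · (6/5) · (7/6) · (8/7) · (9/8) · … (210 factors total). The numerators and denominators telescope so the product is an integer; carrying out the multiplication exactly gives PP(7, 3, 10) = 108284013552.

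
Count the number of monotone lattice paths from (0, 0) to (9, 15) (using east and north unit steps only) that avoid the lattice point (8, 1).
Number of paths = 1307369

Total paths from (0, 0) to (9, 15): C(24, 9) = 1307504. Paths through (8, 1): (paths (0, 0) → (8, 1)) × (paths (8, 1) → (9, 15)) = C(9, 8) · C(15, 1) = 9 · 15 = 135. Avoidance count = 1307504 − 135 = 1307369.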